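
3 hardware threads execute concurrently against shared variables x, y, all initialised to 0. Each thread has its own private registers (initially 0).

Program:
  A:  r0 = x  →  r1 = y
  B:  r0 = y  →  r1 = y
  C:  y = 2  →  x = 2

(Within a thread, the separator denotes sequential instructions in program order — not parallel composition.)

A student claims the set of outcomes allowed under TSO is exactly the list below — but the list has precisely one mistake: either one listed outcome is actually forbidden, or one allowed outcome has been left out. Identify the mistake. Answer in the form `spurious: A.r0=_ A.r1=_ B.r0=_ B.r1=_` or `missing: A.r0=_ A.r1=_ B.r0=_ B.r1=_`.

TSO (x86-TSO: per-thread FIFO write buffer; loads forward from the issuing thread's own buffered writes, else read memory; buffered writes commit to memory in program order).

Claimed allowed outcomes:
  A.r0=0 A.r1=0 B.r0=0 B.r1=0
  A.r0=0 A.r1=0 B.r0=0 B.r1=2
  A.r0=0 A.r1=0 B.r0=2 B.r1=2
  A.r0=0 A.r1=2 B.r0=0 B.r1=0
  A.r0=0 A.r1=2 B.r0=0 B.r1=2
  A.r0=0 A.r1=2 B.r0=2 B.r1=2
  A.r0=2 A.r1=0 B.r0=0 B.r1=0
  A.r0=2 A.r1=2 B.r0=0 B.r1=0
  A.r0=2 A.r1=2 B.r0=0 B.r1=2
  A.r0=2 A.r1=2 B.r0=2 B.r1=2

outcome vector order: (A.r0,A.r1,B.r0,B.r1)
[TSO] allowed = {<0 0 0 0> <0 0 0 2> <0 0 2 2> <0 2 0 0> <0 2 0 2> <0 2 2 2> <2 2 0 0> <2 2 0 2> <2 2 2 2>}
claimed∖TSO = {<2 0 0 0>}

spurious: A.r0=2 A.r1=0 B.r0=0 B.r1=0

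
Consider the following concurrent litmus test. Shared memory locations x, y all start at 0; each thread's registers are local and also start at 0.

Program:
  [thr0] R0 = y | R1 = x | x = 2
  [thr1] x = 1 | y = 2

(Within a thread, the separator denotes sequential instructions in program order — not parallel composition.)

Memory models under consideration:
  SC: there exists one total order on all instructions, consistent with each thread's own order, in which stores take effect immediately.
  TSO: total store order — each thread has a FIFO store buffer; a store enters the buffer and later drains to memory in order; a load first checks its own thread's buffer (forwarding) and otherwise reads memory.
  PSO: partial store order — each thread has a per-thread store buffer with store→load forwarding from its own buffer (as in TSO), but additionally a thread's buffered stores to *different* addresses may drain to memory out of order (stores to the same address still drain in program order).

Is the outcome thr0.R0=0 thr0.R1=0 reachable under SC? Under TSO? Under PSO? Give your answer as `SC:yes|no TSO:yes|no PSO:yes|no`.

outcome vector order: (thr0.R0,thr0.R1)
SC (3): (0,0), (0,1), (2,1)
TSO (3): (0,0), (0,1), (2,1)
PSO (4): (0,0), (0,1), (2,0), (2,1)
target (0,0) ∈ {SC,TSO,PSO}

SC:yes TSO:yes PSO:yes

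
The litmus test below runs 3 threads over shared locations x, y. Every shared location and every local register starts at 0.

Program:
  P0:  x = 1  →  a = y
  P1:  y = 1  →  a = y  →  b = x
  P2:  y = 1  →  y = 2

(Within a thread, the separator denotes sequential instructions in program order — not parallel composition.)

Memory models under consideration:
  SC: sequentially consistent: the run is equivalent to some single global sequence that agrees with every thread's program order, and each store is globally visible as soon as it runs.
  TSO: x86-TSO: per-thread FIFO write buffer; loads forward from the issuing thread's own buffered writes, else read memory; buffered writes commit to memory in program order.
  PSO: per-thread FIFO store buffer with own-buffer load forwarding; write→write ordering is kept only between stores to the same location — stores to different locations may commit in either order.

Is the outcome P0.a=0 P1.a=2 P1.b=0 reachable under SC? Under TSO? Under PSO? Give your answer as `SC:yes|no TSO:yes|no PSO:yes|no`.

SC:no TSO:yes PSO:yes

outcome vector order: (P0.a,P1.a,P1.b)
under SC → (0,1,1) (0,2,1) (1,1,0) (1,1,1) (1,2,1) (2,1,0) (2,1,1) (2,2,0) (2,2,1)
under TSO → (0,1,0) (0,1,1) (0,2,0) (0,2,1) (1,1,0) (1,1,1) (1,2,0) (1,2,1) (2,1,0) (2,1,1) (2,2,0) (2,2,1)
under PSO → (0,1,0) (0,1,1) (0,2,0) (0,2,1) (1,1,0) (1,1,1) (1,2,0) (1,2,1) (2,1,0) (2,1,1) (2,2,0) (2,2,1)
target (0,2,0) ∈ {TSO,PSO}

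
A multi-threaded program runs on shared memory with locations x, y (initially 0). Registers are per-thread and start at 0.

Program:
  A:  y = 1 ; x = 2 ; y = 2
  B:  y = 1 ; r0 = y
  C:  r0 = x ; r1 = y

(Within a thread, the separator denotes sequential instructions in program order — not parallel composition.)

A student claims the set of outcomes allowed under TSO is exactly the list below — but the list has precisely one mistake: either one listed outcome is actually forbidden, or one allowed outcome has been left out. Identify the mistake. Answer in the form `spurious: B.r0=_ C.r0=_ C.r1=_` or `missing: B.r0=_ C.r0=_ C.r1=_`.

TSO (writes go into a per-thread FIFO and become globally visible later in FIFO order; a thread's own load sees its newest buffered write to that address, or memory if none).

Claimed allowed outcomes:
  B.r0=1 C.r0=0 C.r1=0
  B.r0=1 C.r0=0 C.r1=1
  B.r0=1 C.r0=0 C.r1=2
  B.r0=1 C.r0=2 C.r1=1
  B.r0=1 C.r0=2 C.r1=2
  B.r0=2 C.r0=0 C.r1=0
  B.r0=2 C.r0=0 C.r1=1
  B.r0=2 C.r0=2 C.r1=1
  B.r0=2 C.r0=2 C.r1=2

missing: B.r0=2 C.r0=0 C.r1=2

outcome vector order: (B.r0,C.r0,C.r1)
under TSO → <1 0 0> <1 0 1> <1 0 2> <1 2 1> <1 2 2> <2 0 0> <2 0 1> <2 0 2> <2 2 1> <2 2 2>
TSO∖claimed = {<2 0 2>}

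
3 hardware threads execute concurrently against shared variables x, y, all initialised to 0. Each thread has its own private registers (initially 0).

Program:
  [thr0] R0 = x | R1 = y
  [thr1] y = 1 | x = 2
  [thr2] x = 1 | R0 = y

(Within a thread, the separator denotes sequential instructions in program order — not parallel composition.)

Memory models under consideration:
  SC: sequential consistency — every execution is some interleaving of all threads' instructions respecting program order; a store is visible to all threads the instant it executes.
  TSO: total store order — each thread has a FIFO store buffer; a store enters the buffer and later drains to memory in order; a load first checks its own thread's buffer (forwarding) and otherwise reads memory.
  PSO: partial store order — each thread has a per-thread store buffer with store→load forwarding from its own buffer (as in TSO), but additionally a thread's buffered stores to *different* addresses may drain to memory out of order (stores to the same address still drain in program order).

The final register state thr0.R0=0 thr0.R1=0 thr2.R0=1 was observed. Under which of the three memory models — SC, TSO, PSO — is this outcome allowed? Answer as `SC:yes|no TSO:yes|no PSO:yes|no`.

outcome vector order: (thr0.R0,thr0.R1,thr2.R0)
[SC] allowed = {<0 0 0>; <0 0 1>; <0 1 0>; <0 1 1>; <1 0 0>; <1 0 1>; <1 1 0>; <1 1 1>; <2 1 0>; <2 1 1>}
[TSO] allowed = {<0 0 0>; <0 0 1>; <0 1 0>; <0 1 1>; <1 0 0>; <1 0 1>; <1 1 0>; <1 1 1>; <2 1 0>; <2 1 1>}
[PSO] allowed = {<0 0 0>; <0 0 1>; <0 1 0>; <0 1 1>; <1 0 0>; <1 0 1>; <1 1 0>; <1 1 1>; <2 0 0>; <2 0 1>; <2 1 0>; <2 1 1>}
target <0 0 1> ∈ {SC,TSO,PSO}

SC:yes TSO:yes PSO:yes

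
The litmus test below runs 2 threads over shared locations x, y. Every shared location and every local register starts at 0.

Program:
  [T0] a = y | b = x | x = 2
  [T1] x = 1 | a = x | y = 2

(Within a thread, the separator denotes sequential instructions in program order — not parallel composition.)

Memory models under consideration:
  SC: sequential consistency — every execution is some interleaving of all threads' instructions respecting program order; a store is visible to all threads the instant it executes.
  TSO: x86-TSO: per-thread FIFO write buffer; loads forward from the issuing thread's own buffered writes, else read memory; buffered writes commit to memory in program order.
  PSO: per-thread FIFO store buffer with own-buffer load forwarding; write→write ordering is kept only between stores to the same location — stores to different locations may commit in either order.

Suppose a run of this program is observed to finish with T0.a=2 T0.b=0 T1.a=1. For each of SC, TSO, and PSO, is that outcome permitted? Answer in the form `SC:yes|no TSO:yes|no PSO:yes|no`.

SC:no TSO:no PSO:yes

outcome vector order: (T0.a,T0.b,T1.a)
[SC] allowed = {<0 0 1>, <0 0 2>, <0 1 1>, <0 1 2>, <2 1 1>}
[TSO] allowed = {<0 0 1>, <0 0 2>, <0 1 1>, <0 1 2>, <2 1 1>}
[PSO] allowed = {<0 0 1>, <0 0 2>, <0 1 1>, <0 1 2>, <2 0 1>, <2 1 1>}
target <2 0 1> ∈ {PSO}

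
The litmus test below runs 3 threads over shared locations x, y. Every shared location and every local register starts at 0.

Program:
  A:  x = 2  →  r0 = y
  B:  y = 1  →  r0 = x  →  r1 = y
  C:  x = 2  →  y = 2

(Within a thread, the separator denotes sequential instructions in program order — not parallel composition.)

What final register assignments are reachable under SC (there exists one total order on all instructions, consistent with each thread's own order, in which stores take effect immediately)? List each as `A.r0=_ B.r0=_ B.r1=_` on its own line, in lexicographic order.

A.r0=0 B.r0=2 B.r1=1
A.r0=0 B.r0=2 B.r1=2
A.r0=1 B.r0=0 B.r1=1
A.r0=1 B.r0=0 B.r1=2
A.r0=1 B.r0=2 B.r1=1
A.r0=1 B.r0=2 B.r1=2
A.r0=2 B.r0=0 B.r1=1
A.r0=2 B.r0=0 B.r1=2
A.r0=2 B.r0=2 B.r1=1
A.r0=2 B.r0=2 B.r1=2

outcome vector order: (A.r0,B.r0,B.r1)
|SC outcomes| = 10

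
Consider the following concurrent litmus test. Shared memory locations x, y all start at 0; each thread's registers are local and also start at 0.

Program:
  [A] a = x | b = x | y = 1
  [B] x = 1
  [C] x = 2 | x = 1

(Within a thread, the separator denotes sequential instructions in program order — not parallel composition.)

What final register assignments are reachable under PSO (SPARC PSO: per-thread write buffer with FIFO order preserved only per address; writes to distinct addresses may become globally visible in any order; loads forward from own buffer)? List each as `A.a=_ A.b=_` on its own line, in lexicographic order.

A.a=0 A.b=0
A.a=0 A.b=1
A.a=0 A.b=2
A.a=1 A.b=1
A.a=1 A.b=2
A.a=2 A.b=1
A.a=2 A.b=2

outcome vector order: (A.a,A.b)
|PSO outcomes| = 7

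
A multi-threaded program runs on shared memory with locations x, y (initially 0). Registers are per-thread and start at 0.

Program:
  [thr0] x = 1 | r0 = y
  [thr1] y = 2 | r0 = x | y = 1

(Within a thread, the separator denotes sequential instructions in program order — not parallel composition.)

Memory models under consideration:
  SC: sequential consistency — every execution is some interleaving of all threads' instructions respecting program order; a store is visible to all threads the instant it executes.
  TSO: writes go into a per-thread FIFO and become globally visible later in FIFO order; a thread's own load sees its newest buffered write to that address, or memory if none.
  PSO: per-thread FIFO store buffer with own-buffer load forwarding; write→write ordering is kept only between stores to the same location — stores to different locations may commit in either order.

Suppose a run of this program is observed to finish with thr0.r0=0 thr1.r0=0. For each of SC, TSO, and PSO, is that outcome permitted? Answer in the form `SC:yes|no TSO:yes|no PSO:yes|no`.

outcome vector order: (thr0.r0,thr1.r0)
SC: 5 outcomes — {<0 1> <1 0> <1 1> <2 0> <2 1>}
TSO: 6 outcomes — {<0 0> <0 1> <1 0> <1 1> <2 0> <2 1>}
PSO: 6 outcomes — {<0 0> <0 1> <1 0> <1 1> <2 0> <2 1>}
target <0 0> ∈ {TSO,PSO}

SC:no TSO:yes PSO:yes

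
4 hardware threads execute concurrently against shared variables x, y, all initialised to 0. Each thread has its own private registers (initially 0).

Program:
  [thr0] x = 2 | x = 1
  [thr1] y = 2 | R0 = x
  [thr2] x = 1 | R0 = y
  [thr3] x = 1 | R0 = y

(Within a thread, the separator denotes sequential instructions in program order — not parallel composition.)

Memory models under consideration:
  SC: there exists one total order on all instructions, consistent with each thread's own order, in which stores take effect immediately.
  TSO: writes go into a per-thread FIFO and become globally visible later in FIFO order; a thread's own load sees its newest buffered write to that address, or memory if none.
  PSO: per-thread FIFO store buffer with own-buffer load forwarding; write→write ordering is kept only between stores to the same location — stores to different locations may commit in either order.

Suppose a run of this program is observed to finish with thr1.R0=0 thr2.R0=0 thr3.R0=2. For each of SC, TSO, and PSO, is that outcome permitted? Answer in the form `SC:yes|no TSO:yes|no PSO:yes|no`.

SC:no TSO:yes PSO:yes

outcome vector order: (thr1.R0,thr2.R0,thr3.R0)
[SC] allowed = {022 100 102 120 122 200 202 220 222}
[TSO] allowed = {000 002 020 022 100 102 120 122 200 202 220 222}
[PSO] allowed = {000 002 020 022 100 102 120 122 200 202 220 222}
target 002 ∈ {TSO,PSO}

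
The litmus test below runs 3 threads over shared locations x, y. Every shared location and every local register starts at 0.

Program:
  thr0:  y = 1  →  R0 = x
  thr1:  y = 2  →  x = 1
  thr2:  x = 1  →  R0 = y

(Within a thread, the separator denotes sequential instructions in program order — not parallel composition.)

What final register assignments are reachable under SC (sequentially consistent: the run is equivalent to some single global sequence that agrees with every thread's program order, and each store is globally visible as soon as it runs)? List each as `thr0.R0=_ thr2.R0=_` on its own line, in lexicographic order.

outcome vector order: (thr0.R0,thr2.R0)
|SC outcomes| = 5

thr0.R0=0 thr2.R0=1
thr0.R0=0 thr2.R0=2
thr0.R0=1 thr2.R0=0
thr0.R0=1 thr2.R0=1
thr0.R0=1 thr2.R0=2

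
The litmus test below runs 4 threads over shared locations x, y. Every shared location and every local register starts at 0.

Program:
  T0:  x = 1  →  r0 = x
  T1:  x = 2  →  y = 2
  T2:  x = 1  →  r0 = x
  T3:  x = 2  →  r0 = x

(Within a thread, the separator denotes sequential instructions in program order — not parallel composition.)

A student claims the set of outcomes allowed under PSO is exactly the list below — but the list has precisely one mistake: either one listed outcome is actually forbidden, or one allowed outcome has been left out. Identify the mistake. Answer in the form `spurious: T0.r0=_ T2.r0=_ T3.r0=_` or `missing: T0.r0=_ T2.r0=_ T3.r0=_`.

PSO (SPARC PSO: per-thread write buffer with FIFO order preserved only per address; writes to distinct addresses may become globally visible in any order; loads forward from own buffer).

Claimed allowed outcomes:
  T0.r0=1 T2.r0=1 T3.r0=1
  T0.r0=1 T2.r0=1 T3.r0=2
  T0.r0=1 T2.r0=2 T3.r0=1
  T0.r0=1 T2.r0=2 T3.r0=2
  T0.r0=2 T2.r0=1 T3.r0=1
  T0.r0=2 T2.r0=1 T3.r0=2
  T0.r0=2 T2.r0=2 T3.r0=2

outcome vector order: (T0.r0,T2.r0,T3.r0)
[PSO] allowed = {(1,1,1) (1,1,2) (1,2,1) (1,2,2) (2,1,1) (2,1,2) (2,2,1) (2,2,2)}
PSO∖claimed = {(2,2,1)}

missing: T0.r0=2 T2.r0=2 T3.r0=1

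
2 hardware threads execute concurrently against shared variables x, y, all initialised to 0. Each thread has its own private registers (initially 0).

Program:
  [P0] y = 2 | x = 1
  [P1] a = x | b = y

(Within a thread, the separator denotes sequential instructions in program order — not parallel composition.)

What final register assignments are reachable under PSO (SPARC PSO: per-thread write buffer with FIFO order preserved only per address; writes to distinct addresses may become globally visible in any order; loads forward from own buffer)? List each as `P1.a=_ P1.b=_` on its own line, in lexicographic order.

P1.a=0 P1.b=0
P1.a=0 P1.b=2
P1.a=1 P1.b=0
P1.a=1 P1.b=2

outcome vector order: (P1.a,P1.b)
|PSO outcomes| = 4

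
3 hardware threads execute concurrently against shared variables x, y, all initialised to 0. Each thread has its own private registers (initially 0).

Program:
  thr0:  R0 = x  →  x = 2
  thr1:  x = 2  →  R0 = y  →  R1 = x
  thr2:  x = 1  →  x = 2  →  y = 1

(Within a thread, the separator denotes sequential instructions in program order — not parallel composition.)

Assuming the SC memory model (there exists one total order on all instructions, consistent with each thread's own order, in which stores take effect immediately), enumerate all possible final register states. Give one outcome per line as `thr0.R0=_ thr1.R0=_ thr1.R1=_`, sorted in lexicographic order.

thr0.R0=0 thr1.R0=0 thr1.R1=1
thr0.R0=0 thr1.R0=0 thr1.R1=2
thr0.R0=0 thr1.R0=1 thr1.R1=2
thr0.R0=1 thr1.R0=0 thr1.R1=1
thr0.R0=1 thr1.R0=0 thr1.R1=2
thr0.R0=1 thr1.R0=1 thr1.R1=2
thr0.R0=2 thr1.R0=0 thr1.R1=1
thr0.R0=2 thr1.R0=0 thr1.R1=2
thr0.R0=2 thr1.R0=1 thr1.R1=2

outcome vector order: (thr0.R0,thr1.R0,thr1.R1)
|SC outcomes| = 9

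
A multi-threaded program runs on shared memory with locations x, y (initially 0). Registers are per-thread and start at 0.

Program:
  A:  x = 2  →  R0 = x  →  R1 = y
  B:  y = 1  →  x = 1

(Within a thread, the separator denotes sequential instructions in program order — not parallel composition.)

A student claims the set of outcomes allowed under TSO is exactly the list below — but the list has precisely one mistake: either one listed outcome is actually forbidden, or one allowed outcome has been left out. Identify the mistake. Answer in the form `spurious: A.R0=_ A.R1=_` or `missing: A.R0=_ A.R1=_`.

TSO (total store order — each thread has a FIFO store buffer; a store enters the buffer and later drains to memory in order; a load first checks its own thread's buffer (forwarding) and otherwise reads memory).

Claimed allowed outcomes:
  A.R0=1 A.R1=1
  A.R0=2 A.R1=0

outcome vector order: (A.R0,A.R1)
under TSO → 1/1, 2/0, 2/1
TSO∖claimed = {2/1}

missing: A.R0=2 A.R1=1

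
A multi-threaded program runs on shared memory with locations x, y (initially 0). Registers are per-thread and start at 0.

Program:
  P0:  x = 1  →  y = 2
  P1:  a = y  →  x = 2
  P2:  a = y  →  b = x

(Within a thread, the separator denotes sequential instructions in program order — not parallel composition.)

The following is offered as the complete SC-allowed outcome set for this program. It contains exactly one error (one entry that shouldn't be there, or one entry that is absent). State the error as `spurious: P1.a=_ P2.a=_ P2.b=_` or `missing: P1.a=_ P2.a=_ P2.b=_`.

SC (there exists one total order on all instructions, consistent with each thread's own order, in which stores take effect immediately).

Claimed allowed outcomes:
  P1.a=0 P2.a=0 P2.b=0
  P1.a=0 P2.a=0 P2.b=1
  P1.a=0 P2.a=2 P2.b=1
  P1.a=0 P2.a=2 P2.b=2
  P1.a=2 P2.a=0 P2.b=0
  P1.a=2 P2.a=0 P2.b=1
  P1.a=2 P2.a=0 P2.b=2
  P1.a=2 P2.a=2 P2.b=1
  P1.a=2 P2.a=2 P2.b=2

outcome vector order: (P1.a,P2.a,P2.b)
SC (10): (0,0,0); (0,0,1); (0,0,2); (0,2,1); (0,2,2); (2,0,0); (2,0,1); (2,0,2); (2,2,1); (2,2,2)
SC∖claimed = {(0,0,2)}

missing: P1.a=0 P2.a=0 P2.b=2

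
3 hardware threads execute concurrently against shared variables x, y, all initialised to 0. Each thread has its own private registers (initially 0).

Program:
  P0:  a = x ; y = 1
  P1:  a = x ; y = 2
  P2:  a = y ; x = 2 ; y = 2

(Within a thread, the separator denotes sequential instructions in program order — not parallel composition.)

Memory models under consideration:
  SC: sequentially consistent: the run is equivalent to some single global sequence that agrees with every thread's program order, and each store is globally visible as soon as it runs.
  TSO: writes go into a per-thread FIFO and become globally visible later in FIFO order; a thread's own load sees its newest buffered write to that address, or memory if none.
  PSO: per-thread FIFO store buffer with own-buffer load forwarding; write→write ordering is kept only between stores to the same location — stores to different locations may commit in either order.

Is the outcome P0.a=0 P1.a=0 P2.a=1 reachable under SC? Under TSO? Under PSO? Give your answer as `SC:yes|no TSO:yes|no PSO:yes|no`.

SC:yes TSO:yes PSO:yes

outcome vector order: (P0.a,P1.a,P2.a)
SC (8): 000 001 002 020 021 200 202 220
TSO (8): 000 001 002 020 021 200 202 220
PSO (8): 000 001 002 020 021 200 202 220
target 001 ∈ {SC,TSO,PSO}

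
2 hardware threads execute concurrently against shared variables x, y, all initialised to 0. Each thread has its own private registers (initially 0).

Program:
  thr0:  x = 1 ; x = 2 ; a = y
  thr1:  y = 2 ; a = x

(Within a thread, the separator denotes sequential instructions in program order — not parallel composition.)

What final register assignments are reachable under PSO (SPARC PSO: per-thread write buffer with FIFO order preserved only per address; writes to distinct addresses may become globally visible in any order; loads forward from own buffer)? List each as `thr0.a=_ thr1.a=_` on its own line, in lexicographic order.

thr0.a=0 thr1.a=0
thr0.a=0 thr1.a=1
thr0.a=0 thr1.a=2
thr0.a=2 thr1.a=0
thr0.a=2 thr1.a=1
thr0.a=2 thr1.a=2

outcome vector order: (thr0.a,thr1.a)
|PSO outcomes| = 6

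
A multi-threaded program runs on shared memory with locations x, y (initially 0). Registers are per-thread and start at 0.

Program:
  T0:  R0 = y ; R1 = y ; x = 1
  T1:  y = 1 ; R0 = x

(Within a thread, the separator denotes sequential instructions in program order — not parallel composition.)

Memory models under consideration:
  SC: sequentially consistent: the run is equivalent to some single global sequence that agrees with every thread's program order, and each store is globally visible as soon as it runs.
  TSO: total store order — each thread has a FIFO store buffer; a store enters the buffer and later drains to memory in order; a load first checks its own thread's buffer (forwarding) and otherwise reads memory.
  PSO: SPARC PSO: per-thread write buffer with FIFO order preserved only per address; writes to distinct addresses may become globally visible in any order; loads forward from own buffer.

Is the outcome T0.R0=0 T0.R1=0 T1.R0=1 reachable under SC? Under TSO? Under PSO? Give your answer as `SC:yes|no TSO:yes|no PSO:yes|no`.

outcome vector order: (T0.R0,T0.R1,T1.R0)
under SC → <0 0 0>, <0 0 1>, <0 1 0>, <0 1 1>, <1 1 0>, <1 1 1>
under TSO → <0 0 0>, <0 0 1>, <0 1 0>, <0 1 1>, <1 1 0>, <1 1 1>
under PSO → <0 0 0>, <0 0 1>, <0 1 0>, <0 1 1>, <1 1 0>, <1 1 1>
target <0 0 1> ∈ {SC,TSO,PSO}

SC:yes TSO:yes PSO:yes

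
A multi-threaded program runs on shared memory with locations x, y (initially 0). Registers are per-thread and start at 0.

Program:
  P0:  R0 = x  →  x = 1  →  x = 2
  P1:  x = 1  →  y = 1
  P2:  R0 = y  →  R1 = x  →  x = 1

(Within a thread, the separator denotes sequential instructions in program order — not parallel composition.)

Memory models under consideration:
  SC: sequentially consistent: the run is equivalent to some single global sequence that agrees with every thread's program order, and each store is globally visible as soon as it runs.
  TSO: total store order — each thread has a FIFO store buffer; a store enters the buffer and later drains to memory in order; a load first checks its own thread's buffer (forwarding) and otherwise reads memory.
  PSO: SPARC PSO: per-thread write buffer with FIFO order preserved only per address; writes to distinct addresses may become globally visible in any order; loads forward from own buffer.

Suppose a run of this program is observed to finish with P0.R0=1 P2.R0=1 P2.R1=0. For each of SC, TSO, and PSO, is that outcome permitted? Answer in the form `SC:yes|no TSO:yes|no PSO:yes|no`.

outcome vector order: (P0.R0,P2.R0,P2.R1)
SC (10): 000, 001, 002, 011, 012, 100, 101, 102, 111, 112
TSO (10): 000, 001, 002, 011, 012, 100, 101, 102, 111, 112
PSO (12): 000, 001, 002, 010, 011, 012, 100, 101, 102, 110, 111, 112
target 110 ∈ {PSO}

SC:no TSO:no PSO:yes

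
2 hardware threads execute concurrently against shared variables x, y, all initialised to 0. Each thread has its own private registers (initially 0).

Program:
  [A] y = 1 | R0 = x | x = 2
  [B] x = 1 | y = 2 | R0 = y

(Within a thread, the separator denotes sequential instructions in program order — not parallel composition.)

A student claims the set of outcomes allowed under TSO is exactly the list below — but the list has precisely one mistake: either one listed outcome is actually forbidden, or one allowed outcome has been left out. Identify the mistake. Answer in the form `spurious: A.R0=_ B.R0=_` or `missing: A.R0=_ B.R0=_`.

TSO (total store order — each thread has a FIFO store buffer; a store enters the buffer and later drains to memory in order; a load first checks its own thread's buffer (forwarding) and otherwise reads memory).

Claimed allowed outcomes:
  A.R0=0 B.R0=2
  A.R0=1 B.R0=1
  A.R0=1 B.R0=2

missing: A.R0=0 B.R0=1

outcome vector order: (A.R0,B.R0)
under TSO → <0 1> <0 2> <1 1> <1 2>
TSO∖claimed = {<0 1>}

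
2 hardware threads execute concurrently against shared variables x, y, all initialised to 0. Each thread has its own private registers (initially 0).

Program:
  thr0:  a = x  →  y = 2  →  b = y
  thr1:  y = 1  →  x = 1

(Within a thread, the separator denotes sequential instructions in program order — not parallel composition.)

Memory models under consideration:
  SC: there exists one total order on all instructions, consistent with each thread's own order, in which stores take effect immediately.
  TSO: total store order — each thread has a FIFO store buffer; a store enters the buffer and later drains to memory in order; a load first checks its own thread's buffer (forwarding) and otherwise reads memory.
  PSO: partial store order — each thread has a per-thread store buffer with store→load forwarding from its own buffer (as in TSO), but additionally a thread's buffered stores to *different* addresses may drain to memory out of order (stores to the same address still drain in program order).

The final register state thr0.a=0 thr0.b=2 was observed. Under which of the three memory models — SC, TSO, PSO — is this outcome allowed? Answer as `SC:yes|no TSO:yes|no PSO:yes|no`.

SC:yes TSO:yes PSO:yes

outcome vector order: (thr0.a,thr0.b)
SC: 3 outcomes — {(0,1) (0,2) (1,2)}
TSO: 3 outcomes — {(0,1) (0,2) (1,2)}
PSO: 4 outcomes — {(0,1) (0,2) (1,1) (1,2)}
target (0,2) ∈ {SC,TSO,PSO}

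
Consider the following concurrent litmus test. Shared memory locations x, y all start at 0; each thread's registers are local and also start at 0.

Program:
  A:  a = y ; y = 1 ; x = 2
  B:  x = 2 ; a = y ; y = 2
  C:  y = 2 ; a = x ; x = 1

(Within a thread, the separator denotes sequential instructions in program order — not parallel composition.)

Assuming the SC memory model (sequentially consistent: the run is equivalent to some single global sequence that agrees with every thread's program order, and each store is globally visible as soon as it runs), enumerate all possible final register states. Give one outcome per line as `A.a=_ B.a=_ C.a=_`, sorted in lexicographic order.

A.a=0 B.a=0 C.a=2
A.a=0 B.a=1 C.a=0
A.a=0 B.a=1 C.a=2
A.a=0 B.a=2 C.a=0
A.a=0 B.a=2 C.a=2
A.a=2 B.a=0 C.a=2
A.a=2 B.a=1 C.a=0
A.a=2 B.a=1 C.a=2
A.a=2 B.a=2 C.a=0
A.a=2 B.a=2 C.a=2

outcome vector order: (A.a,B.a,C.a)
|SC outcomes| = 10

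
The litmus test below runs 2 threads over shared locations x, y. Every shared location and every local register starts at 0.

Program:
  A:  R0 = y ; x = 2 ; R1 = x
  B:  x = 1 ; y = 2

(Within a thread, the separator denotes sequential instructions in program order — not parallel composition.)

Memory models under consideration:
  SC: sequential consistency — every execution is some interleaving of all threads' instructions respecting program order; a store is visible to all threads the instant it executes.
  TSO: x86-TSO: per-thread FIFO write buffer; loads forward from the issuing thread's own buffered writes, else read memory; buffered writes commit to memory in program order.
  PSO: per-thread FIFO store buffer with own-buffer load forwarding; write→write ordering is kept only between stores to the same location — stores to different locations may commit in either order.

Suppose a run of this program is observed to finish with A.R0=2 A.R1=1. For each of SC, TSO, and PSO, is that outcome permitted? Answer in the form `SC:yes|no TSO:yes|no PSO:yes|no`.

outcome vector order: (A.R0,A.R1)
SC: 3 outcomes — {01, 02, 22}
TSO: 3 outcomes — {01, 02, 22}
PSO: 4 outcomes — {01, 02, 21, 22}
target 21 ∈ {PSO}

SC:no TSO:no PSO:yes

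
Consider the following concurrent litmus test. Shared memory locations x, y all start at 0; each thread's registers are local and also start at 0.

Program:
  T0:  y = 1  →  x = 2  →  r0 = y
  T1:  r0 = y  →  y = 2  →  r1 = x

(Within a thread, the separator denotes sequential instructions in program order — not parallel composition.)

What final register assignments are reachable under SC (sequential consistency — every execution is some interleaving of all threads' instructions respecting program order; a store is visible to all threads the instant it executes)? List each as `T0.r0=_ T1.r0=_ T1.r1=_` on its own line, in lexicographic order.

outcome vector order: (T0.r0,T1.r0,T1.r1)
|SC outcomes| = 7

T0.r0=1 T1.r0=0 T1.r1=0
T0.r0=1 T1.r0=0 T1.r1=2
T0.r0=1 T1.r0=1 T1.r1=2
T0.r0=2 T1.r0=0 T1.r1=0
T0.r0=2 T1.r0=0 T1.r1=2
T0.r0=2 T1.r0=1 T1.r1=0
T0.r0=2 T1.r0=1 T1.r1=2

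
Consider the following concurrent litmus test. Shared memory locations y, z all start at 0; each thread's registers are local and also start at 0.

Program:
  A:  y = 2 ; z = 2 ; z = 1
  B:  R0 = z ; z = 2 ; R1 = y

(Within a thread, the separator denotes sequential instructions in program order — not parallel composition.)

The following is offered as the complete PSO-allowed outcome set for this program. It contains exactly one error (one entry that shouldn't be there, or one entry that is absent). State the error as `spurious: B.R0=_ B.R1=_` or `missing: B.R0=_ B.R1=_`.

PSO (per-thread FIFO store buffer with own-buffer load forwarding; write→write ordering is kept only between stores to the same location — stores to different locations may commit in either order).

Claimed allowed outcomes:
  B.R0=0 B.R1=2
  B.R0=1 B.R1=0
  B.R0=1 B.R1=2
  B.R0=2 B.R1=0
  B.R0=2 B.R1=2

outcome vector order: (B.R0,B.R1)
PSO (6): 0/0; 0/2; 1/0; 1/2; 2/0; 2/2
PSO∖claimed = {0/0}

missing: B.R0=0 B.R1=0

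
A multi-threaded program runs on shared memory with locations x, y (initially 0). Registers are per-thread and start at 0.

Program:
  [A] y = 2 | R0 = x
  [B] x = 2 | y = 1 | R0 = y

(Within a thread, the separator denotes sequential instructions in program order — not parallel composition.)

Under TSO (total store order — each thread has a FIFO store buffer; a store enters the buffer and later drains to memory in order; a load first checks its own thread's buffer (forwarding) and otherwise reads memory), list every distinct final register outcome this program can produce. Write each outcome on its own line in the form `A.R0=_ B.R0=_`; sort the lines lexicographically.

A.R0=0 B.R0=1
A.R0=0 B.R0=2
A.R0=2 B.R0=1
A.R0=2 B.R0=2

outcome vector order: (A.R0,B.R0)
|TSO outcomes| = 4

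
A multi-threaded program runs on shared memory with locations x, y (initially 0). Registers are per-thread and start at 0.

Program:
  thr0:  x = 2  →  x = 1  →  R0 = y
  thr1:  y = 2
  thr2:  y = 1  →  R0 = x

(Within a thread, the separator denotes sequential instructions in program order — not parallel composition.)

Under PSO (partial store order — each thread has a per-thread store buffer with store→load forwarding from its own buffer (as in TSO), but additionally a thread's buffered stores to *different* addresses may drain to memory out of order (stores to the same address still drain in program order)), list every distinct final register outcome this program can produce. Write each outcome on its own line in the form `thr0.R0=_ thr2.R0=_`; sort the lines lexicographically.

thr0.R0=0 thr2.R0=0
thr0.R0=0 thr2.R0=1
thr0.R0=0 thr2.R0=2
thr0.R0=1 thr2.R0=0
thr0.R0=1 thr2.R0=1
thr0.R0=1 thr2.R0=2
thr0.R0=2 thr2.R0=0
thr0.R0=2 thr2.R0=1
thr0.R0=2 thr2.R0=2

outcome vector order: (thr0.R0,thr2.R0)
|PSO outcomes| = 9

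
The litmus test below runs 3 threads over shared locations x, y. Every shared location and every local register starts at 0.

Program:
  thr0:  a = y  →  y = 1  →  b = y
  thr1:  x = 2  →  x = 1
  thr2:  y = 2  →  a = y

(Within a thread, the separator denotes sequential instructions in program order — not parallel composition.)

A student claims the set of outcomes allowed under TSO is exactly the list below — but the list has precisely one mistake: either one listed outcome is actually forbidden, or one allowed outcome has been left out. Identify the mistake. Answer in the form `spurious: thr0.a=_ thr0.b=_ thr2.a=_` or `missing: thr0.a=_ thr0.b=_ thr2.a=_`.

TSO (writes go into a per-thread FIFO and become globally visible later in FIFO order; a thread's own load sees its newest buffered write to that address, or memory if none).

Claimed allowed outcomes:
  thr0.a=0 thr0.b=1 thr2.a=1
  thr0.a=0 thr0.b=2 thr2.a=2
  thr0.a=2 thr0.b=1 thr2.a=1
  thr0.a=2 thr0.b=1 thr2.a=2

outcome vector order: (thr0.a,thr0.b,thr2.a)
TSO (5): 011 012 022 211 212
TSO∖claimed = {012}

missing: thr0.a=0 thr0.b=1 thr2.a=2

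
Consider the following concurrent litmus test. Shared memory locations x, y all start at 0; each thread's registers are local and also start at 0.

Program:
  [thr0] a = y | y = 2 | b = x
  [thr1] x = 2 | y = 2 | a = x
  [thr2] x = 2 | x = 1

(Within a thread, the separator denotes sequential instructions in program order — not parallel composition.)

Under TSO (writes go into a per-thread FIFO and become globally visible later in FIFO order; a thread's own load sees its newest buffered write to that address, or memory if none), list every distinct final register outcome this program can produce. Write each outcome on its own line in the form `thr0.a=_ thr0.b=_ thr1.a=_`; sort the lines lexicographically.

outcome vector order: (thr0.a,thr0.b,thr1.a)
|TSO outcomes| = 10

thr0.a=0 thr0.b=0 thr1.a=1
thr0.a=0 thr0.b=0 thr1.a=2
thr0.a=0 thr0.b=1 thr1.a=1
thr0.a=0 thr0.b=1 thr1.a=2
thr0.a=0 thr0.b=2 thr1.a=1
thr0.a=0 thr0.b=2 thr1.a=2
thr0.a=2 thr0.b=1 thr1.a=1
thr0.a=2 thr0.b=1 thr1.a=2
thr0.a=2 thr0.b=2 thr1.a=1
thr0.a=2 thr0.b=2 thr1.a=2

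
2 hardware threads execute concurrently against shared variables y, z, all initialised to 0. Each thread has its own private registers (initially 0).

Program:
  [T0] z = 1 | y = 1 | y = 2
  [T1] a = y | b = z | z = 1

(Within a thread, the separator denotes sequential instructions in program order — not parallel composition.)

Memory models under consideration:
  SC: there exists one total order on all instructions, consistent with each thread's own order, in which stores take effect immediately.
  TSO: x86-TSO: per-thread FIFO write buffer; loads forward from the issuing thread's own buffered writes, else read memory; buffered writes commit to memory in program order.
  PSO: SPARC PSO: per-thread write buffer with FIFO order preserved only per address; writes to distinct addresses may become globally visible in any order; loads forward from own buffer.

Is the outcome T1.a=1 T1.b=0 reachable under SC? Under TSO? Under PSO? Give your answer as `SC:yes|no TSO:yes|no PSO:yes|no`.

outcome vector order: (T1.a,T1.b)
under SC → (0,0), (0,1), (1,1), (2,1)
under TSO → (0,0), (0,1), (1,1), (2,1)
under PSO → (0,0), (0,1), (1,0), (1,1), (2,0), (2,1)
target (1,0) ∈ {PSO}

SC:no TSO:no PSO:yes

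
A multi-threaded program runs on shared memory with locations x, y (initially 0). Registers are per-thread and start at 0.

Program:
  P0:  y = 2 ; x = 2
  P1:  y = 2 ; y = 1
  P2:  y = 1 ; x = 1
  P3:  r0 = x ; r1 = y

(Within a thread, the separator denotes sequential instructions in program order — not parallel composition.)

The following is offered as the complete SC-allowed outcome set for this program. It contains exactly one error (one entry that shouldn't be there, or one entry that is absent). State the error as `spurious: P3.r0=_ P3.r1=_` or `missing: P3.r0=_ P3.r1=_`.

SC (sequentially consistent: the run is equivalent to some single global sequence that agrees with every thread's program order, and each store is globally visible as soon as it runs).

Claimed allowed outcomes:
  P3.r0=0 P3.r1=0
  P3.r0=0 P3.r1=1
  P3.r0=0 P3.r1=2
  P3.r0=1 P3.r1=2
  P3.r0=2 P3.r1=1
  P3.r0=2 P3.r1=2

missing: P3.r0=1 P3.r1=1

outcome vector order: (P3.r0,P3.r1)
under SC → <0 0>, <0 1>, <0 2>, <1 1>, <1 2>, <2 1>, <2 2>
SC∖claimed = {<1 1>}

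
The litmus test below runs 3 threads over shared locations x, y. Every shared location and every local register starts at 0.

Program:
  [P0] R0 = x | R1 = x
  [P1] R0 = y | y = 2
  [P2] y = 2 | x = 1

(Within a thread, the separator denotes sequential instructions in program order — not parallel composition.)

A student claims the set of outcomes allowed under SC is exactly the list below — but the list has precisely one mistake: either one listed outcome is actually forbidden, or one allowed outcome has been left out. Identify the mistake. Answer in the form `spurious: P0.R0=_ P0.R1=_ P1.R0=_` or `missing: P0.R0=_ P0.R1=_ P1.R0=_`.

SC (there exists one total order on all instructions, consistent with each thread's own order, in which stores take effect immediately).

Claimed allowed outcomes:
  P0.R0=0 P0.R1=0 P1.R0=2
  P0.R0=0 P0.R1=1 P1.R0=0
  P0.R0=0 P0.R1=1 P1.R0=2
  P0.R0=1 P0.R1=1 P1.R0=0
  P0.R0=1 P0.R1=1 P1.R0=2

outcome vector order: (P0.R0,P0.R1,P1.R0)
SC (6): <0 0 0> <0 0 2> <0 1 0> <0 1 2> <1 1 0> <1 1 2>
SC∖claimed = {<0 0 0>}

missing: P0.R0=0 P0.R1=0 P1.R0=0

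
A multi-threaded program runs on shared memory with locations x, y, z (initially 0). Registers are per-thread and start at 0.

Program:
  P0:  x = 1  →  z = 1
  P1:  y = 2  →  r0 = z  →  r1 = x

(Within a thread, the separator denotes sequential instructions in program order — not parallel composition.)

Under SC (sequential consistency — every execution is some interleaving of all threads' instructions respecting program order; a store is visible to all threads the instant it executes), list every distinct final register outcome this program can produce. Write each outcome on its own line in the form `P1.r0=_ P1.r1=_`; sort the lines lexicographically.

outcome vector order: (P1.r0,P1.r1)
|SC outcomes| = 3

P1.r0=0 P1.r1=0
P1.r0=0 P1.r1=1
P1.r0=1 P1.r1=1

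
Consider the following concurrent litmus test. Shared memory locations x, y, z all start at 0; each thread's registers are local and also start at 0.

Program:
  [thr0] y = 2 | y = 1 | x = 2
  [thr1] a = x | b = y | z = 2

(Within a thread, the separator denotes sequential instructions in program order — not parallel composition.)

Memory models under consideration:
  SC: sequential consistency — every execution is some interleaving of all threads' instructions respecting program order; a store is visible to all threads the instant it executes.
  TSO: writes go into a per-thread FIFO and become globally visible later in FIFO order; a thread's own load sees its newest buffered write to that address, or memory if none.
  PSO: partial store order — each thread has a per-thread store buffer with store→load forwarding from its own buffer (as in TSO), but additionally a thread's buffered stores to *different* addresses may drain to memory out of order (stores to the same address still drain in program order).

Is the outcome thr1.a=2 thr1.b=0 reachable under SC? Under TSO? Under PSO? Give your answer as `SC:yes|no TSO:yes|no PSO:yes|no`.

outcome vector order: (thr1.a,thr1.b)
SC (4): <0 0> <0 1> <0 2> <2 1>
TSO (4): <0 0> <0 1> <0 2> <2 1>
PSO (6): <0 0> <0 1> <0 2> <2 0> <2 1> <2 2>
target <2 0> ∈ {PSO}

SC:no TSO:no PSO:yes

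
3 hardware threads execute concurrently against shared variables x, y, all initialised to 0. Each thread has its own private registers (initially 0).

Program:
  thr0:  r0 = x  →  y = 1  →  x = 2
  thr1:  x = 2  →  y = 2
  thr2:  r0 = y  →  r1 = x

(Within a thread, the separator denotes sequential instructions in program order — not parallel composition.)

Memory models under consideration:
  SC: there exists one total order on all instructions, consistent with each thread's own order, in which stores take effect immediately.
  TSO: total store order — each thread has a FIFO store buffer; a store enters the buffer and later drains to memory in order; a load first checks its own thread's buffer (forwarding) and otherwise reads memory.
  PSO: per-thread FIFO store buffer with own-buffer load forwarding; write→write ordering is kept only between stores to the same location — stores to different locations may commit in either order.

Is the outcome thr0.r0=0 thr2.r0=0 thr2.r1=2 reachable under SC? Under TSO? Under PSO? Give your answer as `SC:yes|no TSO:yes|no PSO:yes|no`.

SC:yes TSO:yes PSO:yes

outcome vector order: (thr0.r0,thr2.r0,thr2.r1)
SC: 9 outcomes — {0/0/0 0/0/2 0/1/0 0/1/2 0/2/2 2/0/0 2/0/2 2/1/2 2/2/2}
TSO: 9 outcomes — {0/0/0 0/0/2 0/1/0 0/1/2 0/2/2 2/0/0 2/0/2 2/1/2 2/2/2}
PSO: 11 outcomes — {0/0/0 0/0/2 0/1/0 0/1/2 0/2/0 0/2/2 2/0/0 2/0/2 2/1/2 2/2/0 2/2/2}
target 0/0/2 ∈ {SC,TSO,PSO}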